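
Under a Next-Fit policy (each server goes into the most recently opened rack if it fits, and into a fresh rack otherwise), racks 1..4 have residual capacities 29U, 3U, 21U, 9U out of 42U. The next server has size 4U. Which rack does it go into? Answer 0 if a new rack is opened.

Next-Fit only looks at rack 4, which has 9U free.
4U fits there.

4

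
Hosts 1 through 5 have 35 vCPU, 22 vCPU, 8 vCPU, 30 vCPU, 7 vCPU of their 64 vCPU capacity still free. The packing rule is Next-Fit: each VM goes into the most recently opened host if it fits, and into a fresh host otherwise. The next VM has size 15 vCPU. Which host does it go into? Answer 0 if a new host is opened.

0

Next-Fit only looks at host 5, which has 7 vCPU free.
15 vCPU does not fit, so a new host is opened.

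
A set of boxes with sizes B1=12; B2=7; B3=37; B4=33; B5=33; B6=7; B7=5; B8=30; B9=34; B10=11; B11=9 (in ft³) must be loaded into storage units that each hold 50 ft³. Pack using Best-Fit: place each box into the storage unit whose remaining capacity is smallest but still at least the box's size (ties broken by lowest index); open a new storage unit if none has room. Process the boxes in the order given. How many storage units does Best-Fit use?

B1 (12 ft³) → storage unit 1 (remaining 38 ft³)
B2 (7 ft³) → storage unit 1 (remaining 31 ft³)
B3 (37 ft³) → storage unit 2 (remaining 13 ft³)
B4 (33 ft³) → storage unit 3 (remaining 17 ft³)
B5 (33 ft³) → storage unit 4 (remaining 17 ft³)
B6 (7 ft³) → storage unit 2 (remaining 6 ft³)
B7 (5 ft³) → storage unit 2 (remaining 1 ft³)
B8 (30 ft³) → storage unit 1 (remaining 1 ft³)
B9 (34 ft³) → storage unit 5 (remaining 16 ft³)
B10 (11 ft³) → storage unit 5 (remaining 5 ft³)
B11 (9 ft³) → storage unit 3 (remaining 8 ft³)
Final storage units: [12,7,30] [37,7,5] [33,9] [33] [34,11].

5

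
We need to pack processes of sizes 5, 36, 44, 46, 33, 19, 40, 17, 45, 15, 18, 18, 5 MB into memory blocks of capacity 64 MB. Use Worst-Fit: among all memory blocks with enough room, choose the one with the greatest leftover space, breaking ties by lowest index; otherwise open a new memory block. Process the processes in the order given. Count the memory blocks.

6 memory blocks

Put 5 MB in memory block 1; 59 MB remain.
Put 36 MB in memory block 1; 23 MB remain.
Put 44 MB in memory block 2; 20 MB remain.
Put 46 MB in memory block 3; 18 MB remain.
Put 33 MB in memory block 4; 31 MB remain.
Put 19 MB in memory block 4; 12 MB remain.
Put 40 MB in memory block 5; 24 MB remain.
Put 17 MB in memory block 5; 7 MB remain.
Put 45 MB in memory block 6; 19 MB remain.
Put 15 MB in memory block 1; 8 MB remain.
Put 18 MB in memory block 2; 2 MB remain.
Put 18 MB in memory block 6; 1 MB remain.
Put 5 MB in memory block 3; 13 MB remain.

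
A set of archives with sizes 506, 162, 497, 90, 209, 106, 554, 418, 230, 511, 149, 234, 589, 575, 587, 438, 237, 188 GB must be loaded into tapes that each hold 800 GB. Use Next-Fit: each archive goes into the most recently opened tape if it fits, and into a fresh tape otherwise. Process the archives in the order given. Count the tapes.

Put 506 GB in tape 1; 294 GB remain.
Put 162 GB in tape 1; 132 GB remain.
Put 497 GB in tape 2; 303 GB remain.
Put 90 GB in tape 2; 213 GB remain.
Put 209 GB in tape 2; 4 GB remain.
Put 106 GB in tape 3; 694 GB remain.
Put 554 GB in tape 3; 140 GB remain.
Put 418 GB in tape 4; 382 GB remain.
Put 230 GB in tape 4; 152 GB remain.
Put 511 GB in tape 5; 289 GB remain.
Put 149 GB in tape 5; 140 GB remain.
Put 234 GB in tape 6; 566 GB remain.
Put 589 GB in tape 7; 211 GB remain.
Put 575 GB in tape 8; 225 GB remain.
Put 587 GB in tape 9; 213 GB remain.
Put 438 GB in tape 10; 362 GB remain.
Put 237 GB in tape 10; 125 GB remain.
Put 188 GB in tape 11; 612 GB remain.

11 tapes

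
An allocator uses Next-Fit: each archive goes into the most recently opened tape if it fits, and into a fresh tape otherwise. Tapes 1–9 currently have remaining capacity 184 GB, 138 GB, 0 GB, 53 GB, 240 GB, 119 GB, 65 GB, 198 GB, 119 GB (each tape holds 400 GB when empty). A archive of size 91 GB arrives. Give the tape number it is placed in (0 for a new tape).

9

Next-Fit only looks at tape 9, which has 119 GB free.
91 GB fits there.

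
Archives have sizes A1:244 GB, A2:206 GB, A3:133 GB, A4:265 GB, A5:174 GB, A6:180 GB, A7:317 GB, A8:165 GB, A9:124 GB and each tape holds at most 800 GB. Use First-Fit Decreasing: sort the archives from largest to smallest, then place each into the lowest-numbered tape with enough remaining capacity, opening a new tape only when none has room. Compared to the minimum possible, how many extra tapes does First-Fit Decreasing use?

0

First-Fit Decreasing: [317,265,206] [244,180,174,165] [133,124] → 3 tapes.
Total size 1808 GB; any packing needs at least ⌈1808/800⌉ = 3 tapes.
So 3 is already optimal.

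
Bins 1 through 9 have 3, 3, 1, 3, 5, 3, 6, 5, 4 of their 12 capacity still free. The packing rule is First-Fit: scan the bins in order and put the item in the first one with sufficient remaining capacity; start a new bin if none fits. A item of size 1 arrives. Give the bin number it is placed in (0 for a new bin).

1

Bins with room: bin 1 (3), bin 2 (3), bin 3 (1), bin 4 (3), bin 5 (5), bin 6 (3), bin 7 (6), bin 8 (5), bin 9 (4).
The first with room is bin 1.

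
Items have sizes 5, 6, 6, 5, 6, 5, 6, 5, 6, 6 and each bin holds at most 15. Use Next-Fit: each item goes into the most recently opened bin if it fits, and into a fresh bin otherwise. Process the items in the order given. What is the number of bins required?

bin 1: place 5, 10 left
bin 1: place 6, 4 left
bin 2: place 6, 9 left
bin 2: place 5, 4 left
bin 3: place 6, 9 left
bin 3: place 5, 4 left
bin 4: place 6, 9 left
bin 4: place 5, 4 left
bin 5: place 6, 9 left
bin 5: place 6, 3 left
Final bins: [5,6] [6,5] [6,5] [6,5] [6,6].

5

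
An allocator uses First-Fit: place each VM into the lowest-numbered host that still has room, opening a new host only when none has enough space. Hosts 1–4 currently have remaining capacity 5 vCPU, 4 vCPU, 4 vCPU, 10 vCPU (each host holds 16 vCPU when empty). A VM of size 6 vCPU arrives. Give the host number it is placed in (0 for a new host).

4

Hosts with room: host 4 (10 vCPU).
The first with room is host 4.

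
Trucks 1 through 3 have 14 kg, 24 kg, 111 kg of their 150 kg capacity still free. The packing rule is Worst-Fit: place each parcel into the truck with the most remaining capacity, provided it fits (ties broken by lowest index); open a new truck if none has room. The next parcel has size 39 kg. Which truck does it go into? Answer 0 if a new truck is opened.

Trucks with room: truck 3 (111 kg).
Most room is truck 3 with 111 kg free.

3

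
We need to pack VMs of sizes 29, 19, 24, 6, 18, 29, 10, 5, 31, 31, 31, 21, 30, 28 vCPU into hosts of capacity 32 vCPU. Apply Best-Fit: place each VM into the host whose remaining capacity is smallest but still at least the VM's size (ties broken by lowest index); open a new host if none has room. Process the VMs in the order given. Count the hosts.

11

Put 29 vCPU in host 1; 3 vCPU remain.
Put 19 vCPU in host 2; 13 vCPU remain.
Put 24 vCPU in host 3; 8 vCPU remain.
Put 6 vCPU in host 3; 2 vCPU remain.
Put 18 vCPU in host 4; 14 vCPU remain.
Put 29 vCPU in host 5; 3 vCPU remain.
Put 10 vCPU in host 2; 3 vCPU remain.
Put 5 vCPU in host 4; 9 vCPU remain.
Put 31 vCPU in host 6; 1 vCPU remain.
Put 31 vCPU in host 7; 1 vCPU remain.
Put 31 vCPU in host 8; 1 vCPU remain.
Put 21 vCPU in host 9; 11 vCPU remain.
Put 30 vCPU in host 10; 2 vCPU remain.
Put 28 vCPU in host 11; 4 vCPU remain.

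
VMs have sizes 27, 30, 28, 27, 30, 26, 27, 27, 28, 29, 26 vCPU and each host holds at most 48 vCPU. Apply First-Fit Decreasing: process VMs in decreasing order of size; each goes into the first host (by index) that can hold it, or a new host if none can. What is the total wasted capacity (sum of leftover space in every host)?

Sorted descending: 30, 30, 29, 28, 28, 27, 27, 27, 27, 26, 26.
host 1: place 30 vCPU, 18 vCPU left
host 2: place 30 vCPU, 18 vCPU left
host 3: place 29 vCPU, 19 vCPU left
host 4: place 28 vCPU, 20 vCPU left
host 5: place 28 vCPU, 20 vCPU left
host 6: place 27 vCPU, 21 vCPU left
host 7: place 27 vCPU, 21 vCPU left
host 8: place 27 vCPU, 21 vCPU left
host 9: place 27 vCPU, 21 vCPU left
host 10: place 26 vCPU, 22 vCPU left
host 11: place 26 vCPU, 22 vCPU left
11 hosts × 48 vCPU = 528 vCPU; used 305 vCPU; unused 223 vCPU.

223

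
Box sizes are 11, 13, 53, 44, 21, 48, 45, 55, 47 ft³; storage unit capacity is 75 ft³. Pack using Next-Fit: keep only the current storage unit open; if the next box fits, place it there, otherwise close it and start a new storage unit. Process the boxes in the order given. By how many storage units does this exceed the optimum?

1

Next-Fit: [11,13] [53] [44,21] [48] [45] [55] [47] → 7 storage units.
6 boxes exceed 37.5 ft³ (half the capacity), and no two of those can share a storage unit, so at least 6 storage units are needed.
An optimal packing achieves that bound: [55,13] [53,21] [48,11] [47] [45] [44] → 6 storage units.
Excess: 7 − 6 = 1.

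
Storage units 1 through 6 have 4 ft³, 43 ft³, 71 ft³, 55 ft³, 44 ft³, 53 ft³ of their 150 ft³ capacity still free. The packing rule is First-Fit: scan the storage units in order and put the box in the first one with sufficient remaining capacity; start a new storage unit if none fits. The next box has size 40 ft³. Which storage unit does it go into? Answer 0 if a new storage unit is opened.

Storage units with room: storage unit 2 (43 ft³), storage unit 3 (71 ft³), storage unit 4 (55 ft³), storage unit 5 (44 ft³), storage unit 6 (53 ft³).
The first with room is storage unit 2.

2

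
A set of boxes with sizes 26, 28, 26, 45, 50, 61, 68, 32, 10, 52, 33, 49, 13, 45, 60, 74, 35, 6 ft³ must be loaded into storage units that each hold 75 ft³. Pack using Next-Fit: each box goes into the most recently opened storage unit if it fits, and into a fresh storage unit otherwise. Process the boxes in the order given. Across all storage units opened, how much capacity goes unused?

storage unit 1: place 26 ft³, 49 ft³ left
storage unit 1: place 28 ft³, 21 ft³ left
storage unit 2: place 26 ft³, 49 ft³ left
storage unit 2: place 45 ft³, 4 ft³ left
storage unit 3: place 50 ft³, 25 ft³ left
storage unit 4: place 61 ft³, 14 ft³ left
storage unit 5: place 68 ft³, 7 ft³ left
storage unit 6: place 32 ft³, 43 ft³ left
storage unit 6: place 10 ft³, 33 ft³ left
storage unit 7: place 52 ft³, 23 ft³ left
storage unit 8: place 33 ft³, 42 ft³ left
storage unit 9: place 49 ft³, 26 ft³ left
storage unit 9: place 13 ft³, 13 ft³ left
storage unit 10: place 45 ft³, 30 ft³ left
storage unit 11: place 60 ft³, 15 ft³ left
storage unit 12: place 74 ft³, 1 ft³ left
storage unit 13: place 35 ft³, 40 ft³ left
storage unit 13: place 6 ft³, 34 ft³ left
13 storage units × 75 ft³ = 975 ft³; used 713 ft³; unused 262 ft³.

262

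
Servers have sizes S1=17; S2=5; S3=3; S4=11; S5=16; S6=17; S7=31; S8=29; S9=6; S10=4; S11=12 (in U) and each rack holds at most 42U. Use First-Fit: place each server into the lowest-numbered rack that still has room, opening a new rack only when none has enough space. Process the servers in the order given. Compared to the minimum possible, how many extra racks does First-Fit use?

First-Fit: [17,5,3,11,6] [16,17,4] [31] [29,12] → 4 racks.
Total size 151U; any packing needs at least ⌈151/42⌉ = 4 racks.
So 4 is already optimal.

0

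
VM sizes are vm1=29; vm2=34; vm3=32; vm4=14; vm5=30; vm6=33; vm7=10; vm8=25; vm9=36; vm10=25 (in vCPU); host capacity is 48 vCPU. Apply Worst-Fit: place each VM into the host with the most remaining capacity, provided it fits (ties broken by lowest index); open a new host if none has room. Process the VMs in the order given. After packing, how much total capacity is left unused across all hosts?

116

host 1: place vm1 (29 vCPU), 19 vCPU left
host 2: place vm2 (34 vCPU), 14 vCPU left
host 3: place vm3 (32 vCPU), 16 vCPU left
host 1: place vm4 (14 vCPU), 5 vCPU left
host 4: place vm5 (30 vCPU), 18 vCPU left
host 5: place vm6 (33 vCPU), 15 vCPU left
host 4: place vm7 (10 vCPU), 8 vCPU left
host 6: place vm8 (25 vCPU), 23 vCPU left
host 7: place vm9 (36 vCPU), 12 vCPU left
host 8: place vm10 (25 vCPU), 23 vCPU left
8 hosts × 48 vCPU = 384 vCPU; used 268 vCPU; unused 116 vCPU.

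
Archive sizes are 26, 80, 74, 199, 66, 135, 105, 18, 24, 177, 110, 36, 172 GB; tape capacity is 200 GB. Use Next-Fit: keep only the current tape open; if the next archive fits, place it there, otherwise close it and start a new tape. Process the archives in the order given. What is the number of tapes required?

26 GB → tape 1 (remaining 174 GB)
80 GB → tape 1 (remaining 94 GB)
74 GB → tape 1 (remaining 20 GB)
199 GB → tape 2 (remaining 1 GB)
66 GB → tape 3 (remaining 134 GB)
135 GB → tape 4 (remaining 65 GB)
105 GB → tape 5 (remaining 95 GB)
18 GB → tape 5 (remaining 77 GB)
24 GB → tape 5 (remaining 53 GB)
177 GB → tape 6 (remaining 23 GB)
110 GB → tape 7 (remaining 90 GB)
36 GB → tape 7 (remaining 54 GB)
172 GB → tape 8 (remaining 28 GB)

8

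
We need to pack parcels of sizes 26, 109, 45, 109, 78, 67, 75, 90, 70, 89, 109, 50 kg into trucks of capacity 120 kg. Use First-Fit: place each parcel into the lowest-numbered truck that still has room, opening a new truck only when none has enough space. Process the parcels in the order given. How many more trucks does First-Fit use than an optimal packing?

First-Fit: [26,45] [109] [109] [78] [67,50] [75] [90] [70] [89] [109] → 10 trucks.
9 parcels exceed 60 kg (half the capacity), and no two of those can share a truck, so at least 9 trucks are needed.
An optimal packing achieves that bound: [109] [109] [109] [90,26] [89] [78] [75,45] [70,50] [67] → 9 trucks.
Excess: 10 − 9 = 1.

1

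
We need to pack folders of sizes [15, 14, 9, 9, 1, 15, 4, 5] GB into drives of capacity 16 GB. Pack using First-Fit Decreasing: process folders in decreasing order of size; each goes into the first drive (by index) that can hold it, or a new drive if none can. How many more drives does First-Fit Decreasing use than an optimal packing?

0

First-Fit Decreasing: [15,1] [15] [14] [9,5] [9,4] → 5 drives.
Total size 72 GB; any packing needs at least ⌈72/16⌉ = 5 drives.
So 5 is already optimal.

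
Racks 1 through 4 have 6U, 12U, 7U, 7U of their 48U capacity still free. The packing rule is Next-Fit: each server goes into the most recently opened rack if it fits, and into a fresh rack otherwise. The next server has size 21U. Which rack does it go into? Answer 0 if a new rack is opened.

0

Next-Fit only looks at rack 4, which has 7U free.
21U does not fit, so a new rack is opened.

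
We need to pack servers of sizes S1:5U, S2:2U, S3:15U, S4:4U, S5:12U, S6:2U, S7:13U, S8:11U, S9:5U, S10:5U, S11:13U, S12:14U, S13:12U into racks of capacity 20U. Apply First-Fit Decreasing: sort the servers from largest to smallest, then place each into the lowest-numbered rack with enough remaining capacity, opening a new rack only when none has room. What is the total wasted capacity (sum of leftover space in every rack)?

Sorted descending: 15, 14, 13, 13, 12, 12, 11, 5, 5, 5, 4, 2, 2.
Put 15U in rack 1; 5U remain.
Put 14U in rack 2; 6U remain.
Put 13U in rack 3; 7U remain.
Put 13U in rack 4; 7U remain.
Put 12U in rack 5; 8U remain.
Put 12U in rack 6; 8U remain.
Put 11U in rack 7; 9U remain.
Put 5U in rack 1; 0U remain.
Put 5U in rack 2; 1U remain.
Put 5U in rack 3; 2U remain.
Put 4U in rack 4; 3U remain.
Put 2U in rack 3; 0U remain.
Put 2U in rack 4; 1U remain.
7 racks × 20U = 140U; used 113U; unused 27U.

27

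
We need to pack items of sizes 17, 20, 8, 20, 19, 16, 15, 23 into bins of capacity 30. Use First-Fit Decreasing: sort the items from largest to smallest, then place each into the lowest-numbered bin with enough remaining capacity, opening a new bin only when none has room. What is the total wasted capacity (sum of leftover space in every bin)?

72

Sorted descending: 23, 20, 20, 19, 17, 16, 15, 8.
23 → bin 1 (remaining 7)
20 → bin 2 (remaining 10)
20 → bin 3 (remaining 10)
19 → bin 4 (remaining 11)
17 → bin 5 (remaining 13)
16 → bin 6 (remaining 14)
15 → bin 7 (remaining 15)
8 → bin 2 (remaining 2)
7 bins × 30 = 210; used 138; unused 72.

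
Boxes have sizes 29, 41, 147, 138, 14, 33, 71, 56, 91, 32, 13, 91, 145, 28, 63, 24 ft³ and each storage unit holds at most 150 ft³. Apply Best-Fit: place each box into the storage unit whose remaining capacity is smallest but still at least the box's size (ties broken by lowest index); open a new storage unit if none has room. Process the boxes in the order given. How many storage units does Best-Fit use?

29 ft³ → storage unit 1 (remaining 121 ft³)
41 ft³ → storage unit 1 (remaining 80 ft³)
147 ft³ → storage unit 2 (remaining 3 ft³)
138 ft³ → storage unit 3 (remaining 12 ft³)
14 ft³ → storage unit 1 (remaining 66 ft³)
33 ft³ → storage unit 1 (remaining 33 ft³)
71 ft³ → storage unit 4 (remaining 79 ft³)
56 ft³ → storage unit 4 (remaining 23 ft³)
91 ft³ → storage unit 5 (remaining 59 ft³)
32 ft³ → storage unit 1 (remaining 1 ft³)
13 ft³ → storage unit 4 (remaining 10 ft³)
91 ft³ → storage unit 6 (remaining 59 ft³)
145 ft³ → storage unit 7 (remaining 5 ft³)
28 ft³ → storage unit 5 (remaining 31 ft³)
63 ft³ → storage unit 8 (remaining 87 ft³)
24 ft³ → storage unit 5 (remaining 7 ft³)

8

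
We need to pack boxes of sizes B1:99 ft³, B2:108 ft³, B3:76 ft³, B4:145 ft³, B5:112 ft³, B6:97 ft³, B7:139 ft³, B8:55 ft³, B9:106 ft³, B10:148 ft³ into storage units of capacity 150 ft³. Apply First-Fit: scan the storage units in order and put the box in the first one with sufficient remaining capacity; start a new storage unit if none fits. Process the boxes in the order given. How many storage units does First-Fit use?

9 storage units

B1 (99 ft³) → storage unit 1 (remaining 51 ft³)
B2 (108 ft³) → storage unit 2 (remaining 42 ft³)
B3 (76 ft³) → storage unit 3 (remaining 74 ft³)
B4 (145 ft³) → storage unit 4 (remaining 5 ft³)
B5 (112 ft³) → storage unit 5 (remaining 38 ft³)
B6 (97 ft³) → storage unit 6 (remaining 53 ft³)
B7 (139 ft³) → storage unit 7 (remaining 11 ft³)
B8 (55 ft³) → storage unit 3 (remaining 19 ft³)
B9 (106 ft³) → storage unit 8 (remaining 44 ft³)
B10 (148 ft³) → storage unit 9 (remaining 2 ft³)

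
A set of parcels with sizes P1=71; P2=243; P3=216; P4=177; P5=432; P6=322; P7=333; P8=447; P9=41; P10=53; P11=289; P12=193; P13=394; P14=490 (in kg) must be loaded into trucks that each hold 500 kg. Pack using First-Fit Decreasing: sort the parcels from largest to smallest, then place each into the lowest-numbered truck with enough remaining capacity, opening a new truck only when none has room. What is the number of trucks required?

8

Sorted descending: 490, 447, 432, 394, 333, 322, 289, 243, 216, 193, 177, 71, 53, 41.
490 kg → truck 1 (remaining 10 kg)
447 kg → truck 2 (remaining 53 kg)
432 kg → truck 3 (remaining 68 kg)
394 kg → truck 4 (remaining 106 kg)
333 kg → truck 5 (remaining 167 kg)
322 kg → truck 6 (remaining 178 kg)
289 kg → truck 7 (remaining 211 kg)
243 kg → truck 8 (remaining 257 kg)
216 kg → truck 8 (remaining 41 kg)
193 kg → truck 7 (remaining 18 kg)
177 kg → truck 6 (remaining 1 kg)
71 kg → truck 4 (remaining 35 kg)
53 kg → truck 2 (remaining 0 kg)
41 kg → truck 3 (remaining 27 kg)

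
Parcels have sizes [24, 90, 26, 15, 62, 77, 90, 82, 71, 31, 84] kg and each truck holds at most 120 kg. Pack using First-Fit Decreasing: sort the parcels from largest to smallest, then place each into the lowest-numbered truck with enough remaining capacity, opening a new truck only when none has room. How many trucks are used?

Sorted descending: 90, 90, 84, 82, 77, 71, 62, 31, 26, 24, 15.
truck 1: place 90 kg, 30 kg left
truck 2: place 90 kg, 30 kg left
truck 3: place 84 kg, 36 kg left
truck 4: place 82 kg, 38 kg left
truck 5: place 77 kg, 43 kg left
truck 6: place 71 kg, 49 kg left
truck 7: place 62 kg, 58 kg left
truck 3: place 31 kg, 5 kg left
truck 1: place 26 kg, 4 kg left
truck 2: place 24 kg, 6 kg left
truck 4: place 15 kg, 23 kg left
Final trucks: [90,26] [90,24] [84,31] [82,15] [77] [71] [62].

7 trucks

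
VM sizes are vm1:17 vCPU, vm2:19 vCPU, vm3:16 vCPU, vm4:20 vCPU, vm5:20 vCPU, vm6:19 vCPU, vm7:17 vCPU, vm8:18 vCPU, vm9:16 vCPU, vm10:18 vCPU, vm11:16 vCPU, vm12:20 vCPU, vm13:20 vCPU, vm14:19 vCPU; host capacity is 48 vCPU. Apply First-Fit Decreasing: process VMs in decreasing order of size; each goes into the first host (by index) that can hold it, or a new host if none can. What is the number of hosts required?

7

Sorted descending: 20, 20, 20, 20, 19, 19, 19, 18, 18, 17, 17, 16, 16, 16.
Put 20 vCPU in host 1; 28 vCPU remain.
Put 20 vCPU in host 1; 8 vCPU remain.
Put 20 vCPU in host 2; 28 vCPU remain.
Put 20 vCPU in host 2; 8 vCPU remain.
Put 19 vCPU in host 3; 29 vCPU remain.
Put 19 vCPU in host 3; 10 vCPU remain.
Put 19 vCPU in host 4; 29 vCPU remain.
Put 18 vCPU in host 4; 11 vCPU remain.
Put 18 vCPU in host 5; 30 vCPU remain.
Put 17 vCPU in host 5; 13 vCPU remain.
Put 17 vCPU in host 6; 31 vCPU remain.
Put 16 vCPU in host 6; 15 vCPU remain.
Put 16 vCPU in host 7; 32 vCPU remain.
Put 16 vCPU in host 7; 16 vCPU remain.
Final hosts: [20,20] [20,20] [19,19] [19,18] [18,17] [17,16] [16,16].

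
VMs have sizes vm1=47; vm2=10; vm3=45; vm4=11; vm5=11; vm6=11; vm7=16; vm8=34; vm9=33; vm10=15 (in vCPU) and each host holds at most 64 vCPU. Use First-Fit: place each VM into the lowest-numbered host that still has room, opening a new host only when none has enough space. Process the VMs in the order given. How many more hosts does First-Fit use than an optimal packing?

First-Fit: [47,10] [45,11] [11,11,16,15] [34] [33] → 5 hosts.
Total size 233 vCPU; any packing needs at least ⌈233/64⌉ = 4 hosts.
An optimal packing achieves that bound: [47,16] [45,15] [34,11,11] [33,11,10] → 4 hosts.
Excess: 5 − 4 = 1.

1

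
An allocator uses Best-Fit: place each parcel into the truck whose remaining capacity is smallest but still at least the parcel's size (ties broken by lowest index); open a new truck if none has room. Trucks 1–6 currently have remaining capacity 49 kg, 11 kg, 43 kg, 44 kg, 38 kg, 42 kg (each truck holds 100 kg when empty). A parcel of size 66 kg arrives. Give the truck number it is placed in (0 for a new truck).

0

No truck has ≥ 66 kg free, so a new truck is opened.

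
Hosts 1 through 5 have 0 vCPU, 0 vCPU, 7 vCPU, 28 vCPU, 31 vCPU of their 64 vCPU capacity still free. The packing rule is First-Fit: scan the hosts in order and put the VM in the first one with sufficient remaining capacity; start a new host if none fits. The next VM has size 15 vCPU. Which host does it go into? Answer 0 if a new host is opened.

Hosts with room: host 4 (28 vCPU), host 5 (31 vCPU).
The first with room is host 4.

4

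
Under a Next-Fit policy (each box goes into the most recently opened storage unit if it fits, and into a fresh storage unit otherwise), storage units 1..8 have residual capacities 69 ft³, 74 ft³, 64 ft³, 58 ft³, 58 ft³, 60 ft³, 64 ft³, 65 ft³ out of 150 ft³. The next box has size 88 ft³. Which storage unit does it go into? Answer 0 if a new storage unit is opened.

0

Next-Fit only looks at storage unit 8, which has 65 ft³ free.
88 ft³ does not fit, so a new storage unit is opened.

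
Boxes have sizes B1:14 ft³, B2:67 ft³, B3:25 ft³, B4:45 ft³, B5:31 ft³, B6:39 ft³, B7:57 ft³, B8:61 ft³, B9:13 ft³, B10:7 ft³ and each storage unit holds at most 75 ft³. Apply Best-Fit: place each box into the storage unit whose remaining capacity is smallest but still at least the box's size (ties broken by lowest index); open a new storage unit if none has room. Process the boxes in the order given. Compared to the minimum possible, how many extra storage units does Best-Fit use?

1

Best-Fit: [14,25,31] [67,7] [45] [39] [57] [61,13] → 6 storage units.
Total size 359 ft³; any packing needs at least ⌈359/75⌉ = 5 storage units.
An optimal packing achieves that bound: [67,7] [61,14] [57,13] [45,25] [39,31] → 5 storage units.
Excess: 6 − 5 = 1.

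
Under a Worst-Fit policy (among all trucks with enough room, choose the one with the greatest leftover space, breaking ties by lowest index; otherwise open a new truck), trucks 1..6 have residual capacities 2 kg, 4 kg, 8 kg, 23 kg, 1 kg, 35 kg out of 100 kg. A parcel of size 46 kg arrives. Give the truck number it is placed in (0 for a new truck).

0

No truck has ≥ 46 kg free, so a new truck is opened.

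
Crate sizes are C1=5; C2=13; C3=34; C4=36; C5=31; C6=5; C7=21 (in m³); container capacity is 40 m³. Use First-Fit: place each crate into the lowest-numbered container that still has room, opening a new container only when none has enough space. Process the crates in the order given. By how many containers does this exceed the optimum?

1

First-Fit: [5,13,5] [34] [36] [31] [21] → 5 containers.
Total size 145 m³; any packing needs at least ⌈145/40⌉ = 4 containers.
An optimal packing achieves that bound: [36] [34,5] [31,5] [21,13] → 4 containers.
Excess: 5 − 4 = 1.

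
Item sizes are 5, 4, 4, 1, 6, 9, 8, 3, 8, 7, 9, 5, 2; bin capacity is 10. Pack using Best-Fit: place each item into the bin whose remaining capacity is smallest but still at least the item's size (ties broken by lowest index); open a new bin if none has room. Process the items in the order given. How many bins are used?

8

bin 1: place 5, 5 left
bin 1: place 4, 1 left
bin 2: place 4, 6 left
bin 1: place 1, 0 left
bin 2: place 6, 0 left
bin 3: place 9, 1 left
bin 4: place 8, 2 left
bin 5: place 3, 7 left
bin 6: place 8, 2 left
bin 5: place 7, 0 left
bin 7: place 9, 1 left
bin 8: place 5, 5 left
bin 4: place 2, 0 left
Final bins: [5,4,1] [4,6] [9] [8,2] [3,7] [8] [9] [5].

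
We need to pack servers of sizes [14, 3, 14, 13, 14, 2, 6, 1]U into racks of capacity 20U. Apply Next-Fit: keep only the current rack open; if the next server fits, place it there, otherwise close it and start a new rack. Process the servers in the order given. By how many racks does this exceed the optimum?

1

Next-Fit: [14,3] [14] [13] [14,2] [6,1] → 5 racks.
Total size 67U; any packing needs at least ⌈67/20⌉ = 4 racks.
An optimal packing achieves that bound: [14,6] [14,3,2,1] [14] [13] → 4 racks.
Excess: 5 − 4 = 1.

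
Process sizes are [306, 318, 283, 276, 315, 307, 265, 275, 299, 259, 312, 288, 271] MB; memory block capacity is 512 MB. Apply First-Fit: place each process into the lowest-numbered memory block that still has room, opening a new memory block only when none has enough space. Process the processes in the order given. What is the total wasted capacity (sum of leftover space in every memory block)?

306 MB → memory block 1 (remaining 206 MB)
318 MB → memory block 2 (remaining 194 MB)
283 MB → memory block 3 (remaining 229 MB)
276 MB → memory block 4 (remaining 236 MB)
315 MB → memory block 5 (remaining 197 MB)
307 MB → memory block 6 (remaining 205 MB)
265 MB → memory block 7 (remaining 247 MB)
275 MB → memory block 8 (remaining 237 MB)
299 MB → memory block 9 (remaining 213 MB)
259 MB → memory block 10 (remaining 253 MB)
312 MB → memory block 11 (remaining 200 MB)
288 MB → memory block 12 (remaining 224 MB)
271 MB → memory block 13 (remaining 241 MB)
13 memory blocks × 512 MB = 6656 MB; used 3774 MB; unused 2882 MB.

2882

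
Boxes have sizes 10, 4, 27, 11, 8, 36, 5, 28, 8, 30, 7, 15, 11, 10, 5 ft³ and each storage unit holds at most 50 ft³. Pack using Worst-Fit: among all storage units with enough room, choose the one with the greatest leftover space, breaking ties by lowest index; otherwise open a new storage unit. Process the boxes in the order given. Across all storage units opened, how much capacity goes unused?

35

Put 10 ft³ in storage unit 1; 40 ft³ remain.
Put 4 ft³ in storage unit 1; 36 ft³ remain.
Put 27 ft³ in storage unit 1; 9 ft³ remain.
Put 11 ft³ in storage unit 2; 39 ft³ remain.
Put 8 ft³ in storage unit 2; 31 ft³ remain.
Put 36 ft³ in storage unit 3; 14 ft³ remain.
Put 5 ft³ in storage unit 2; 26 ft³ remain.
Put 28 ft³ in storage unit 4; 22 ft³ remain.
Put 8 ft³ in storage unit 2; 18 ft³ remain.
Put 30 ft³ in storage unit 5; 20 ft³ remain.
Put 7 ft³ in storage unit 4; 15 ft³ remain.
Put 15 ft³ in storage unit 5; 5 ft³ remain.
Put 11 ft³ in storage unit 2; 7 ft³ remain.
Put 10 ft³ in storage unit 4; 5 ft³ remain.
Put 5 ft³ in storage unit 3; 9 ft³ remain.
5 storage units × 50 ft³ = 250 ft³; used 215 ft³; unused 35 ft³.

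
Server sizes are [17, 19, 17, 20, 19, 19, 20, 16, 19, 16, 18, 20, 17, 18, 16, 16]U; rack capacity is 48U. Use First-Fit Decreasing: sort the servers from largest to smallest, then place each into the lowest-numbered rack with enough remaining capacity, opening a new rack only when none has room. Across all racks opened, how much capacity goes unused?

97

Sorted descending: 20, 20, 20, 19, 19, 19, 19, 18, 18, 17, 17, 17, 16, 16, 16, 16.
Put 20U in rack 1; 28U remain.
Put 20U in rack 1; 8U remain.
Put 20U in rack 2; 28U remain.
Put 19U in rack 2; 9U remain.
Put 19U in rack 3; 29U remain.
Put 19U in rack 3; 10U remain.
Put 19U in rack 4; 29U remain.
Put 18U in rack 4; 11U remain.
Put 18U in rack 5; 30U remain.
Put 17U in rack 5; 13U remain.
Put 17U in rack 6; 31U remain.
Put 17U in rack 6; 14U remain.
Put 16U in rack 7; 32U remain.
Put 16U in rack 7; 16U remain.
Put 16U in rack 7; 0U remain.
Put 16U in rack 8; 32U remain.
8 racks × 48U = 384U; used 287U; unused 97U.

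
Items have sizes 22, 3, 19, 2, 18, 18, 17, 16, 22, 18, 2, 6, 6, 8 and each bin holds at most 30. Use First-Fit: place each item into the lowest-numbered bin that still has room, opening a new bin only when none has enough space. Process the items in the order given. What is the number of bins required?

8

Put 22 in bin 1; 8 remain.
Put 3 in bin 1; 5 remain.
Put 19 in bin 2; 11 remain.
Put 2 in bin 1; 3 remain.
Put 18 in bin 3; 12 remain.
Put 18 in bin 4; 12 remain.
Put 17 in bin 5; 13 remain.
Put 16 in bin 6; 14 remain.
Put 22 in bin 7; 8 remain.
Put 18 in bin 8; 12 remain.
Put 2 in bin 1; 1 remain.
Put 6 in bin 2; 5 remain.
Put 6 in bin 3; 6 remain.
Put 8 in bin 4; 4 remain.
Final bins: [22,3,2,2] [19,6] [18,6] [18,8] [17] [16] [22] [18].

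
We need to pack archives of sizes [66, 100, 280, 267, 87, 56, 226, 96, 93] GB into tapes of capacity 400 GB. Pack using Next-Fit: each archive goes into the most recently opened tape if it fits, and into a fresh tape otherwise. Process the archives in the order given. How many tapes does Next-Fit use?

5

66 GB → tape 1 (remaining 334 GB)
100 GB → tape 1 (remaining 234 GB)
280 GB → tape 2 (remaining 120 GB)
267 GB → tape 3 (remaining 133 GB)
87 GB → tape 3 (remaining 46 GB)
56 GB → tape 4 (remaining 344 GB)
226 GB → tape 4 (remaining 118 GB)
96 GB → tape 4 (remaining 22 GB)
93 GB → tape 5 (remaining 307 GB)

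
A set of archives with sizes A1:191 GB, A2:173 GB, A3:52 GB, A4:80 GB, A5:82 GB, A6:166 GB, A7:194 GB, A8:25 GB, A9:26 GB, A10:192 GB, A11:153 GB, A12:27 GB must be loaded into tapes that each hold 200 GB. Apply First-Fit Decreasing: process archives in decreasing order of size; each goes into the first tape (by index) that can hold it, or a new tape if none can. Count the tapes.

8 tapes

Sorted descending: 194, 192, 191, 173, 166, 153, 82, 80, 52, 27, 26, 25.
194 GB → tape 1 (remaining 6 GB)
192 GB → tape 2 (remaining 8 GB)
191 GB → tape 3 (remaining 9 GB)
173 GB → tape 4 (remaining 27 GB)
166 GB → tape 5 (remaining 34 GB)
153 GB → tape 6 (remaining 47 GB)
82 GB → tape 7 (remaining 118 GB)
80 GB → tape 7 (remaining 38 GB)
52 GB → tape 8 (remaining 148 GB)
27 GB → tape 4 (remaining 0 GB)
26 GB → tape 5 (remaining 8 GB)
25 GB → tape 6 (remaining 22 GB)
Final tapes: [194] [192] [191] [173,27] [166,26] [153,25] [82,80] [52].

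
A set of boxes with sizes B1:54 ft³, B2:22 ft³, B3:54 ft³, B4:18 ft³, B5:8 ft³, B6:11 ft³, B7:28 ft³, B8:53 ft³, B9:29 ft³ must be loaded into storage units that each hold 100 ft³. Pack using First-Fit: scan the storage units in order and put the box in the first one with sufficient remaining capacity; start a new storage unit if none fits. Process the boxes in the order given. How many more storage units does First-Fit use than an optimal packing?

1

First-Fit: [54,22,18] [54,8,11] [28,53] [29] → 4 storage units.
Total size 277 ft³; any packing needs at least ⌈277/100⌉ = 3 storage units.
An optimal packing achieves that bound: [54,29,11] [54,28,18] [53,22,8] → 3 storage units.
Excess: 4 − 3 = 1.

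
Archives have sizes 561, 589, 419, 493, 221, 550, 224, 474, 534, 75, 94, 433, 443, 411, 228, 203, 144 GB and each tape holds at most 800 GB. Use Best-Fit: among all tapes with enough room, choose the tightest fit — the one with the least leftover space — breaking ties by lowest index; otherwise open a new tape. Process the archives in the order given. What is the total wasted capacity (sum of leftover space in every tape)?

tape 1: place 561 GB, 239 GB left
tape 2: place 589 GB, 211 GB left
tape 3: place 419 GB, 381 GB left
tape 4: place 493 GB, 307 GB left
tape 1: place 221 GB, 18 GB left
tape 5: place 550 GB, 250 GB left
tape 5: place 224 GB, 26 GB left
tape 6: place 474 GB, 326 GB left
tape 7: place 534 GB, 266 GB left
tape 2: place 75 GB, 136 GB left
tape 2: place 94 GB, 42 GB left
tape 8: place 433 GB, 367 GB left
tape 9: place 443 GB, 357 GB left
tape 10: place 411 GB, 389 GB left
tape 7: place 228 GB, 38 GB left
tape 4: place 203 GB, 104 GB left
tape 6: place 144 GB, 182 GB left
10 tapes × 800 GB = 8000 GB; used 6096 GB; unused 1904 GB.

1904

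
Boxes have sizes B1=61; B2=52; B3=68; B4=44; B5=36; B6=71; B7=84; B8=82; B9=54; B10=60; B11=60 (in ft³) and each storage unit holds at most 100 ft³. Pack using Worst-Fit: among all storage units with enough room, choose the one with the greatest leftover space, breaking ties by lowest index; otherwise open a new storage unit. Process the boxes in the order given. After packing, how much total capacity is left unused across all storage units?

B1 (61 ft³) → storage unit 1 (remaining 39 ft³)
B2 (52 ft³) → storage unit 2 (remaining 48 ft³)
B3 (68 ft³) → storage unit 3 (remaining 32 ft³)
B4 (44 ft³) → storage unit 2 (remaining 4 ft³)
B5 (36 ft³) → storage unit 1 (remaining 3 ft³)
B6 (71 ft³) → storage unit 4 (remaining 29 ft³)
B7 (84 ft³) → storage unit 5 (remaining 16 ft³)
B8 (82 ft³) → storage unit 6 (remaining 18 ft³)
B9 (54 ft³) → storage unit 7 (remaining 46 ft³)
B10 (60 ft³) → storage unit 8 (remaining 40 ft³)
B11 (60 ft³) → storage unit 9 (remaining 40 ft³)
9 storage units × 100 ft³ = 900 ft³; used 672 ft³; unused 228 ft³.

228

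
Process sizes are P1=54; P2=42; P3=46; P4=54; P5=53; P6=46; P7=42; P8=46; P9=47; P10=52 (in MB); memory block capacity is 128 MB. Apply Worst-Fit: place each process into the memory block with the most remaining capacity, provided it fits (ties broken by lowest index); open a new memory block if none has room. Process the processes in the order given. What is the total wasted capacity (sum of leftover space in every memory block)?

Put P1 (54 MB) in memory block 1; 74 MB remain.
Put P2 (42 MB) in memory block 1; 32 MB remain.
Put P3 (46 MB) in memory block 2; 82 MB remain.
Put P4 (54 MB) in memory block 2; 28 MB remain.
Put P5 (53 MB) in memory block 3; 75 MB remain.
Put P6 (46 MB) in memory block 3; 29 MB remain.
Put P7 (42 MB) in memory block 4; 86 MB remain.
Put P8 (46 MB) in memory block 4; 40 MB remain.
Put P9 (47 MB) in memory block 5; 81 MB remain.
Put P10 (52 MB) in memory block 5; 29 MB remain.
5 memory blocks × 128 MB = 640 MB; used 482 MB; unused 158 MB.

158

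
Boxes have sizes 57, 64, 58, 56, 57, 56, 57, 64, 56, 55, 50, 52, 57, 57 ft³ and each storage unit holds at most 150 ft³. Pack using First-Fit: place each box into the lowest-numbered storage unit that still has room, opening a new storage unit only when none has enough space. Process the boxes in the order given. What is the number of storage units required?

storage unit 1: place 57 ft³, 93 ft³ left
storage unit 1: place 64 ft³, 29 ft³ left
storage unit 2: place 58 ft³, 92 ft³ left
storage unit 2: place 56 ft³, 36 ft³ left
storage unit 3: place 57 ft³, 93 ft³ left
storage unit 3: place 56 ft³, 37 ft³ left
storage unit 4: place 57 ft³, 93 ft³ left
storage unit 4: place 64 ft³, 29 ft³ left
storage unit 5: place 56 ft³, 94 ft³ left
storage unit 5: place 55 ft³, 39 ft³ left
storage unit 6: place 50 ft³, 100 ft³ left
storage unit 6: place 52 ft³, 48 ft³ left
storage unit 7: place 57 ft³, 93 ft³ left
storage unit 7: place 57 ft³, 36 ft³ left
Final storage units: [57,64] [58,56] [57,56] [57,64] [56,55] [50,52] [57,57].

7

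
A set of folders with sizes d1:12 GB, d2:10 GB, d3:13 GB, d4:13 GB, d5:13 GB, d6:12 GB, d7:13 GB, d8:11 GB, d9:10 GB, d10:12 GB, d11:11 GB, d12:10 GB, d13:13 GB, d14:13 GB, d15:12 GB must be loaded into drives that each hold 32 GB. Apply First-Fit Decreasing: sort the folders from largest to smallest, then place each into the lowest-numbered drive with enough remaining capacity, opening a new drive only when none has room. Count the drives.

7 drives

Sorted descending: 13, 13, 13, 13, 13, 13, 12, 12, 12, 12, 11, 11, 10, 10, 10.
Put 13 GB in drive 1; 19 GB remain.
Put 13 GB in drive 1; 6 GB remain.
Put 13 GB in drive 2; 19 GB remain.
Put 13 GB in drive 2; 6 GB remain.
Put 13 GB in drive 3; 19 GB remain.
Put 13 GB in drive 3; 6 GB remain.
Put 12 GB in drive 4; 20 GB remain.
Put 12 GB in drive 4; 8 GB remain.
Put 12 GB in drive 5; 20 GB remain.
Put 12 GB in drive 5; 8 GB remain.
Put 11 GB in drive 6; 21 GB remain.
Put 11 GB in drive 6; 10 GB remain.
Put 10 GB in drive 6; 0 GB remain.
Put 10 GB in drive 7; 22 GB remain.
Put 10 GB in drive 7; 12 GB remain.
Final drives: [13,13] [13,13] [13,13] [12,12] [12,12] [11,11,10] [10,10].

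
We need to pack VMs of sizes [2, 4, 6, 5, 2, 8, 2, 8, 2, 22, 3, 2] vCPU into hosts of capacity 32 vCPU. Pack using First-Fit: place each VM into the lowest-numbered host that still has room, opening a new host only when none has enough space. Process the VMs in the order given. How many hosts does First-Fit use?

2 vCPU → host 1 (remaining 30 vCPU)
4 vCPU → host 1 (remaining 26 vCPU)
6 vCPU → host 1 (remaining 20 vCPU)
5 vCPU → host 1 (remaining 15 vCPU)
2 vCPU → host 1 (remaining 13 vCPU)
8 vCPU → host 1 (remaining 5 vCPU)
2 vCPU → host 1 (remaining 3 vCPU)
8 vCPU → host 2 (remaining 24 vCPU)
2 vCPU → host 1 (remaining 1 vCPU)
22 vCPU → host 2 (remaining 2 vCPU)
3 vCPU → host 3 (remaining 29 vCPU)
2 vCPU → host 2 (remaining 0 vCPU)

3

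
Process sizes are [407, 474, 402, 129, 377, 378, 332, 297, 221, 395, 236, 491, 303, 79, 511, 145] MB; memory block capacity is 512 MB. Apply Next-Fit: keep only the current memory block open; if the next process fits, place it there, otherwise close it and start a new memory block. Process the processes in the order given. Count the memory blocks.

407 MB → memory block 1 (remaining 105 MB)
474 MB → memory block 2 (remaining 38 MB)
402 MB → memory block 3 (remaining 110 MB)
129 MB → memory block 4 (remaining 383 MB)
377 MB → memory block 4 (remaining 6 MB)
378 MB → memory block 5 (remaining 134 MB)
332 MB → memory block 6 (remaining 180 MB)
297 MB → memory block 7 (remaining 215 MB)
221 MB → memory block 8 (remaining 291 MB)
395 MB → memory block 9 (remaining 117 MB)
236 MB → memory block 10 (remaining 276 MB)
491 MB → memory block 11 (remaining 21 MB)
303 MB → memory block 12 (remaining 209 MB)
79 MB → memory block 12 (remaining 130 MB)
511 MB → memory block 13 (remaining 1 MB)
145 MB → memory block 14 (remaining 367 MB)
Final memory blocks: [407] [474] [402] [129,377] [378] [332] [297] [221] [395] [236] [491] [303,79] [511] [145].

14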